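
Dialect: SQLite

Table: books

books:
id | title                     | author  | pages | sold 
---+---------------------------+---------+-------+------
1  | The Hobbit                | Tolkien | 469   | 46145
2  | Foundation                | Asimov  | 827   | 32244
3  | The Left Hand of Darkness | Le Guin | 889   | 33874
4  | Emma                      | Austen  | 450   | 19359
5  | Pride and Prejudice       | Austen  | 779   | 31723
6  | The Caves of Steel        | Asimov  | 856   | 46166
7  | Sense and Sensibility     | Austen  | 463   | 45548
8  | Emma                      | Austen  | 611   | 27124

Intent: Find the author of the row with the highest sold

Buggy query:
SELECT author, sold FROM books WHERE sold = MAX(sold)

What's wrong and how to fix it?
Bug: WHERE is evaluated per row; an aggregate over the whole table isn't defined there

Fix: Use a subquery: WHERE sold = (SELECT MAX(sold) FROM books)

Corrected query:
SELECT author, sold FROM books WHERE sold = (SELECT MAX(sold) FROM books)

Result:
author | sold 
-------+------
Asimov | 46166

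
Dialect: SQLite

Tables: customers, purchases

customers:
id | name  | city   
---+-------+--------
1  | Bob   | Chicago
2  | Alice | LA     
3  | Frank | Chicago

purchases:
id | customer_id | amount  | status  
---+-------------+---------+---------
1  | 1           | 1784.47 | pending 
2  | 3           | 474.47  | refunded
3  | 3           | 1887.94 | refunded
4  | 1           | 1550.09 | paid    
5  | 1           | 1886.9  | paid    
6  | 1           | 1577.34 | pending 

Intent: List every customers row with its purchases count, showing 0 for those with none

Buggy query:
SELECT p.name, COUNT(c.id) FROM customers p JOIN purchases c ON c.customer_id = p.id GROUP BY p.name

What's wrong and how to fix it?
Bug: An inner join excludes parents with zero children

Fix: Use LEFT JOIN so parents without children still appear (COUNT(c.id) gives 0)

Corrected query:
SELECT p.name, COUNT(c.id) FROM customers p LEFT JOIN purchases c ON c.customer_id = p.id GROUP BY p.name

Result:
name  | COUNT(c.id)
------+------------
Alice | 0          
Bob   | 4          
Frank | 2          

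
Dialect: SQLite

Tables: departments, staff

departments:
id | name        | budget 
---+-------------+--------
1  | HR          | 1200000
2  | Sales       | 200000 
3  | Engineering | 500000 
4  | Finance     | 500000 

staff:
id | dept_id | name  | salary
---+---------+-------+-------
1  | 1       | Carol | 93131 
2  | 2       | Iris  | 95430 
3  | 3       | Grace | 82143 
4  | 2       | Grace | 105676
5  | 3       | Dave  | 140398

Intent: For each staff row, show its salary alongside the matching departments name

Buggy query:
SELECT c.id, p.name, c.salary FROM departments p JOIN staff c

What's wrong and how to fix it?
Bug: Missing join condition: each staff row is matched to all departments rows instead of just its own

Fix: Add ON c.dept_id = p.id to the JOIN

Corrected query:
SELECT c.id, p.name, c.salary FROM departments p JOIN staff c ON c.dept_id = p.id

Result:
id | name        | salary
---+-------------+-------
1  | HR          | 93131 
2  | Sales       | 95430 
3  | Engineering | 82143 
4  | Sales       | 105676
5  | Engineering | 140398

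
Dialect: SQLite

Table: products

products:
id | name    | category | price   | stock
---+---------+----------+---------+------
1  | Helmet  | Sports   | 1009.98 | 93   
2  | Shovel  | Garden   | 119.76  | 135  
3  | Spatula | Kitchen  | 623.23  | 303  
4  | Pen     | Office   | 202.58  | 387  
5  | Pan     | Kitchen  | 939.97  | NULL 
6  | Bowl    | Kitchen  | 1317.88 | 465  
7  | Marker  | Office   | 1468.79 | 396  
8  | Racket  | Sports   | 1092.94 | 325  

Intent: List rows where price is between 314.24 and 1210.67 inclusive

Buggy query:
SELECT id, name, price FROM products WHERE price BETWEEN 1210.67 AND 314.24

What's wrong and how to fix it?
Bug: The bounds are reversed; BETWEEN a AND b requires a <= b to match anything

Fix: Write BETWEEN 314.24 AND 1210.67

Corrected query:
SELECT id, name, price FROM products WHERE price BETWEEN 314.24 AND 1210.67

Result:
id | name    | price  
---+---------+--------
1  | Helmet  | 1009.98
3  | Spatula | 623.23 
5  | Pan     | 939.97 
8  | Racket  | 1092.94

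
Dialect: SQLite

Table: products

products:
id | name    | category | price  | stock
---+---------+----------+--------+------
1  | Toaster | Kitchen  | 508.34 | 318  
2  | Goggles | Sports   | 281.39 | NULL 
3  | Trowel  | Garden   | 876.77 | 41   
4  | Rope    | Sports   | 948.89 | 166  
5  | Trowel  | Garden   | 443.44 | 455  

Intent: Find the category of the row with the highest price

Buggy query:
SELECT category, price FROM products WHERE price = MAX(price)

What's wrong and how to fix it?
Bug: MAX(price) is an aggregate and cannot be used directly in WHERE

Fix: Wrap MAX in a scalar subquery so WHERE compares against a single value

Corrected query:
SELECT category, price FROM products WHERE price = (SELECT MAX(price) FROM products)

Result:
category | price 
---------+-------
Sports   | 948.89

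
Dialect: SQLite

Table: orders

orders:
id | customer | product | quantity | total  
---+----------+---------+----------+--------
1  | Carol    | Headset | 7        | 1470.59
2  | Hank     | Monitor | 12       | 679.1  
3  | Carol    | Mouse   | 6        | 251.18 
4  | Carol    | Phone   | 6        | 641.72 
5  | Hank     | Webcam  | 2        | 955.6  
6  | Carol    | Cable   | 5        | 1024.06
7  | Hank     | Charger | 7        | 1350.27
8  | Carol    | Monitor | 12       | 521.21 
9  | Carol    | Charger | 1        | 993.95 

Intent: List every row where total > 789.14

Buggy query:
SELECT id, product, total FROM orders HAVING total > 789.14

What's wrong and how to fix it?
Bug: This is a non-aggregate query (no GROUP BY, no aggregates), so in SQLite the HAVING clause is invalid here; a row-level condition belongs in WHERE

Fix: Replace HAVING with WHERE since the condition applies to individual rows

Corrected query:
SELECT id, product, total FROM orders WHERE total > 789.14

Result:
id | product | total  
---+---------+--------
1  | Headset | 1470.59
5  | Webcam  | 955.6  
6  | Cable   | 1024.06
7  | Charger | 1350.27
9  | Charger | 993.95 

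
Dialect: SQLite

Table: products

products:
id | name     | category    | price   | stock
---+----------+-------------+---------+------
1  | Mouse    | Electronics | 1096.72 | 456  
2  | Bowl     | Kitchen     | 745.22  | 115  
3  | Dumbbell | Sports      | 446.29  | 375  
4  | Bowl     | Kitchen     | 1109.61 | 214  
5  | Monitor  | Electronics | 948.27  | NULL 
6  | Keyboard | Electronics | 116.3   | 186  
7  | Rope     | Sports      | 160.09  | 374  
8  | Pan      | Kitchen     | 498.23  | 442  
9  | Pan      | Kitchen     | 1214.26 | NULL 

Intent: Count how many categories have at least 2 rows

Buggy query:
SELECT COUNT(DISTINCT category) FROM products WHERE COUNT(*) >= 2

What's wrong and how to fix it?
Bug: WHERE filters individual rows, not groups, so a group-level COUNT is invalid there

Fix: Use a subquery that GROUPs and filters with HAVING, then count its rows

Corrected query:
SELECT COUNT(*) FROM (SELECT category FROM products GROUP BY category HAVING COUNT(*) >= 2)

Result:
COUNT(*)
--------
3       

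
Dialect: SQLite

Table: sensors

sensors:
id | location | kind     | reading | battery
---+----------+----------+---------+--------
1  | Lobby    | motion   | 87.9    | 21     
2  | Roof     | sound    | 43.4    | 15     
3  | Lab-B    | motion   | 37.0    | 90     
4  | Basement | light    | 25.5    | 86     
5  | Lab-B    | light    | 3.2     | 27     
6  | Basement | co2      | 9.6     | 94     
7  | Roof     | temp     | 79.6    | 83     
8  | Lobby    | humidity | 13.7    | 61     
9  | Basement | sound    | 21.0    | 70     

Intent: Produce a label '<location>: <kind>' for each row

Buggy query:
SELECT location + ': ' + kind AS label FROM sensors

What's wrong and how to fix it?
Bug: '+' is numeric addition; on text columns SQLite converts them to 0 instead of concatenating

Fix: Use the || operator for string concatenation

Corrected query:
SELECT location || ': ' || kind AS label FROM sensors

Result:
label          
---------------
Lobby: motion  
Roof: sound    
Lab-B: motion  
Basement: light
Lab-B: light   
Basement: co2  
Roof: temp     
Lobby: humidity
Basement: sound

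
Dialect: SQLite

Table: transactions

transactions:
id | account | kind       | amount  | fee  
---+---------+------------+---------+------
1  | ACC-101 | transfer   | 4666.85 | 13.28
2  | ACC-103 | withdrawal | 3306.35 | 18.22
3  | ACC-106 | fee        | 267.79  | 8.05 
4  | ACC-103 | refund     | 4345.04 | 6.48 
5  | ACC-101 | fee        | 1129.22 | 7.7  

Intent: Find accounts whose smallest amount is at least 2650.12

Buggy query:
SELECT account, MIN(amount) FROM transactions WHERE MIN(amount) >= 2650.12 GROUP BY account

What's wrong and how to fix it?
Bug: MIN() in WHERE is a misuse of aggregate

Fix: Replace WHERE with HAVING after the GROUP BY

Corrected query:
SELECT account, MIN(amount) FROM transactions GROUP BY account HAVING MIN(amount) >= 2650.12

Result:
account | MIN(amount)
--------+------------
ACC-103 | 3306.35    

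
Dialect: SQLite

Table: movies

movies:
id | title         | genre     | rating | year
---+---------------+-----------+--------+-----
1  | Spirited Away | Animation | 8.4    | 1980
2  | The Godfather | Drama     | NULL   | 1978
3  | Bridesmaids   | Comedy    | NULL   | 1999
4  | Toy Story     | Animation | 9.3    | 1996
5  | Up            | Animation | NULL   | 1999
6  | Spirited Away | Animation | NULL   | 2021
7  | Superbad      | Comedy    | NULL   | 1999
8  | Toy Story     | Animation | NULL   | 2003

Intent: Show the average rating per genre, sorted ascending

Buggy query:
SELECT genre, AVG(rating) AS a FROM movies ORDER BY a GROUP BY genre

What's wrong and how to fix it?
Bug: ORDER BY appears before GROUP BY; SQL clause order requires GROUP BY first

Fix: Move ORDER BY to the end, after GROUP BY

Corrected query:
SELECT genre, AVG(rating) AS a FROM movies GROUP BY genre ORDER BY a

Result:
genre     | a   
----------+-----
Comedy    | NULL
Drama     | NULL
Animation | 8.85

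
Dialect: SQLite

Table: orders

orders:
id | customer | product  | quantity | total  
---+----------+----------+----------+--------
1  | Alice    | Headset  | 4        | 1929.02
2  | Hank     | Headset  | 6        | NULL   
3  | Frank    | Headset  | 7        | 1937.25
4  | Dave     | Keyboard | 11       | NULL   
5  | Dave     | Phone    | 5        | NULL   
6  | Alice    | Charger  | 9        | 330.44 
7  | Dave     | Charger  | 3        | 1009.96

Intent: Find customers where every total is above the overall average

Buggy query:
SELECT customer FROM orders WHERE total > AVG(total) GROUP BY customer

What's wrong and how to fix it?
Bug: WHERE evaluates per row before aggregation, so AVG() is unavailable

Fix: Compute the overall average in a scalar subquery and compare each group's MIN against it in HAVING

Corrected query:
SELECT customer FROM orders GROUP BY customer HAVING MIN(total) > (SELECT AVG(total) FROM orders)

Result:
customer
--------
Frank   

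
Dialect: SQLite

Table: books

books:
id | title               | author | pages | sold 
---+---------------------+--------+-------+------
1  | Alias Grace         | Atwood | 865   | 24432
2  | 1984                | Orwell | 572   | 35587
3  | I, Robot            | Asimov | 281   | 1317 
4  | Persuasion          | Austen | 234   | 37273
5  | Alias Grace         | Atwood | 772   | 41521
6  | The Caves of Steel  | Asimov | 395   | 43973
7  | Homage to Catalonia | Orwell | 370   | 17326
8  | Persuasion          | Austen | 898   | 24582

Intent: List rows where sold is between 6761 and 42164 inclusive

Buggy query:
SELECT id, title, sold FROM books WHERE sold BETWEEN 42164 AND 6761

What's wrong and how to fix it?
Bug: The bounds are reversed; BETWEEN a AND b requires a <= b to match anything

Fix: Write BETWEEN 6761 AND 42164

Corrected query:
SELECT id, title, sold FROM books WHERE sold BETWEEN 6761 AND 42164

Result:
id | title               | sold 
---+---------------------+------
1  | Alias Grace         | 24432
2  | 1984                | 35587
4  | Persuasion          | 37273
5  | Alias Grace         | 41521
7  | Homage to Catalonia | 17326
8  | Persuasion          | 24582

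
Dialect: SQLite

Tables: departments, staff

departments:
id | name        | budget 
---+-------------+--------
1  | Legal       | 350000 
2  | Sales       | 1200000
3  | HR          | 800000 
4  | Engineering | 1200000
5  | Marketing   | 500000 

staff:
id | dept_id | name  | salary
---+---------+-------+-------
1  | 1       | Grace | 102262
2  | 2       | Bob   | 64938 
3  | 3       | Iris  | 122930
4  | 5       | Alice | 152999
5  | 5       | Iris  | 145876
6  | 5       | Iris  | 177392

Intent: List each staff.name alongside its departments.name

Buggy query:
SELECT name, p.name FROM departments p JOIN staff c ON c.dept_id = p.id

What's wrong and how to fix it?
Bug: Both tables have a 'name' column; the unqualified reference is ambiguous

Fix: Prefix ambiguous columns with the table alias

Corrected query:
SELECT c.name, p.name FROM departments p JOIN staff c ON c.dept_id = p.id

Result:
name  | name     
------+----------
Grace | Legal    
Bob   | Sales    
Iris  | HR       
Alice | Marketing
Iris  | Marketing
Iris  | Marketing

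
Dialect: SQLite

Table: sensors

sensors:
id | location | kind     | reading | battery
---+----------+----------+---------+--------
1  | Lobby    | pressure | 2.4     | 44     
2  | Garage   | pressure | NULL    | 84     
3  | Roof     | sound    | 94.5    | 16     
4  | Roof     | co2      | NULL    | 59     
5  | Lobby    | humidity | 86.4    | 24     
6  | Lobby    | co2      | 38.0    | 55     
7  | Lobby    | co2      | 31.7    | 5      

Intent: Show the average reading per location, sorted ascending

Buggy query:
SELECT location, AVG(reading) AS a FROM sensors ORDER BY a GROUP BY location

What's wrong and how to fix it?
Bug: ORDER BY appears before GROUP BY; SQL clause order requires GROUP BY first

Fix: Reorder: SELECT … FROM … GROUP BY … ORDER BY …

Corrected query:
SELECT location, AVG(reading) AS a FROM sensors GROUP BY location ORDER BY a

Result:
location | a     
---------+-------
Garage   | NULL  
Lobby    | 39.625
Roof     | 94.5  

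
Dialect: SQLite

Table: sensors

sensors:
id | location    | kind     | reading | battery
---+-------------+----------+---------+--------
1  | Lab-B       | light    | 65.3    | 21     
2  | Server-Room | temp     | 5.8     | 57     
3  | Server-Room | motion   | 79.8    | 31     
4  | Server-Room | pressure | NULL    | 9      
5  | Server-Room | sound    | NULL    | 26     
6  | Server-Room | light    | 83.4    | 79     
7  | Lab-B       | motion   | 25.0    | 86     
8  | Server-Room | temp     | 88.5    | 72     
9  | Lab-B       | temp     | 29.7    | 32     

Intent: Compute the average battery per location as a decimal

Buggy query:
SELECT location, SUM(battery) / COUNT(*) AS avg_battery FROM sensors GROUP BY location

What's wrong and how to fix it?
Bug: SUM(battery) and COUNT(*) are both integers; the division truncates the fractional part

Fix: Cast one side to REAL so the division keeps the fractional part

Corrected query:
SELECT location, SUM(battery) * 1.0 / COUNT(*) AS avg_battery FROM sensors GROUP BY location

Result:
location    | avg_battery
------------+------------
Lab-B       | 46.333333  
Server-Room | 45.666667  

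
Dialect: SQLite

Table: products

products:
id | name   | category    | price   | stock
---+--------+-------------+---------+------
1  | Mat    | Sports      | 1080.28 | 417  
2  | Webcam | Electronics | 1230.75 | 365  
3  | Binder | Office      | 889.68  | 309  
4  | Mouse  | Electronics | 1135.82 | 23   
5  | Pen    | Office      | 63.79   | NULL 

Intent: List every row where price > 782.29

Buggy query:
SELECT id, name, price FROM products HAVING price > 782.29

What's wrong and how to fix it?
Bug: HAVING filters the output of aggregation, but this query has no GROUP BY and no aggregate functions, so SQLite rejects it (HAVING clause on a non-aggregate query); the condition here is per row

Fix: Use WHERE for row-level filtering

Corrected query:
SELECT id, name, price FROM products WHERE price > 782.29

Result:
id | name   | price  
---+--------+--------
1  | Mat    | 1080.28
2  | Webcam | 1230.75
3  | Binder | 889.68 
4  | Mouse  | 1135.82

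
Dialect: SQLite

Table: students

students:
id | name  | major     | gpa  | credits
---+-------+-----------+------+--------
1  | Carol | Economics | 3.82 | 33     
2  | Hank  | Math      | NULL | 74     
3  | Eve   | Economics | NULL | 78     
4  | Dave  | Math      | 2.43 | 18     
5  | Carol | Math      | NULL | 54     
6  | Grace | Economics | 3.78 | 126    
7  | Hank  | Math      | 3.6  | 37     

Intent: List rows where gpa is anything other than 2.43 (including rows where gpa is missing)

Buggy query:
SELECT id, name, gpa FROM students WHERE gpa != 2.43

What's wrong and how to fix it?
Bug: 'gpa != 2.43' is unknown when gpa is NULL, so NULL rows are silently excluded

Fix: Handle NULL separately with IS NULL alongside the inequality

Corrected query:
SELECT id, name, gpa FROM students WHERE gpa != 2.43 OR gpa IS NULL

Result:
id | name  | gpa 
---+-------+-----
1  | Carol | 3.82
2  | Hank  | NULL
3  | Eve   | NULL
5  | Carol | NULL
6  | Grace | 3.78
7  | Hank  | 3.6 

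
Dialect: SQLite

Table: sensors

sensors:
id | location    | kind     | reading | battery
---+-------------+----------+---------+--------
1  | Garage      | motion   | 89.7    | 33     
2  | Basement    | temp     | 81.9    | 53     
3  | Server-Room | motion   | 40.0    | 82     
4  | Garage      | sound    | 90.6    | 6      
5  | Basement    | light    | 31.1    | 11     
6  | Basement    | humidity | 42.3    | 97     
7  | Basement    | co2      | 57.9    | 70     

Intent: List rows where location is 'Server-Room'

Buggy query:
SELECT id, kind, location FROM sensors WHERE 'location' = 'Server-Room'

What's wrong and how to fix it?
Bug: 'location' in single quotes is a string literal, not the column; the comparison is literal-vs-literal and never true

Fix: Reference the column as location without single quotes

Corrected query:
SELECT id, kind, location FROM sensors WHERE location = 'Server-Room'

Result:
id | kind   | location   
---+--------+------------
3  | motion | Server-Room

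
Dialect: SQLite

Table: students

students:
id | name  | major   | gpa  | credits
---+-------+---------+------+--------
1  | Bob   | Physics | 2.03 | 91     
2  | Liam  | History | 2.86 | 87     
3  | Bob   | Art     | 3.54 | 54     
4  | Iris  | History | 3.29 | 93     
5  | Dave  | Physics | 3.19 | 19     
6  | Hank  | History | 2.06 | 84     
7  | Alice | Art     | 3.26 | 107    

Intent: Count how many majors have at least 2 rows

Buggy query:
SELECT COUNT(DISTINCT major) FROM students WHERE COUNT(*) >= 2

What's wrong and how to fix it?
Bug: WHERE filters individual rows, not groups, so a group-level COUNT is invalid there

Fix: Use a subquery that GROUPs and filters with HAVING, then count its rows

Corrected query:
SELECT COUNT(*) FROM (SELECT major FROM students GROUP BY major HAVING COUNT(*) >= 2)

Result:
COUNT(*)
--------
3       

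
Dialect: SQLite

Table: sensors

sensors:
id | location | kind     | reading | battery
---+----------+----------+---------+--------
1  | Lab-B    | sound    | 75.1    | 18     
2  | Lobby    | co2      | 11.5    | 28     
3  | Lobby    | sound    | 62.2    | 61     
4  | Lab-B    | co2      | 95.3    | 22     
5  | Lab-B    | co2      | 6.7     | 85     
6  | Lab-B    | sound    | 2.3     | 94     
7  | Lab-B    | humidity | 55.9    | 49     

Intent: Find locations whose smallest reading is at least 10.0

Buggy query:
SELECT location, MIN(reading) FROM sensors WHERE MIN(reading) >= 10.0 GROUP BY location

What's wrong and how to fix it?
Bug: Aggregates like MIN are computed per group after WHERE runs

Fix: Use HAVING for the per-group MIN condition

Corrected query:
SELECT location, MIN(reading) FROM sensors GROUP BY location HAVING MIN(reading) >= 10.0

Result:
location | MIN(reading)
---------+-------------
Lobby    | 11.5        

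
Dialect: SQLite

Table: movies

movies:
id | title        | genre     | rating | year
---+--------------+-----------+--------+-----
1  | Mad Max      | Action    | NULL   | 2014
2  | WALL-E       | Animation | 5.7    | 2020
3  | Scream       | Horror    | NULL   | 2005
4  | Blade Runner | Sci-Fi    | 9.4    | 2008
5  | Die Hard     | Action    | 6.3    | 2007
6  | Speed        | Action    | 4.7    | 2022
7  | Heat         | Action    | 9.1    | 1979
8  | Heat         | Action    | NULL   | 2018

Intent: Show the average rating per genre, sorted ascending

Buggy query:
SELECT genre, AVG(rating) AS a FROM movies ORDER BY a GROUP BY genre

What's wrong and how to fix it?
Bug: GROUP BY must precede ORDER BY

Fix: Reorder: SELECT … FROM … GROUP BY … ORDER BY …

Corrected query:
SELECT genre, AVG(rating) AS a FROM movies GROUP BY genre ORDER BY a

Result:
genre     | a   
----------+-----
Horror    | NULL
Animation | 5.7 
Action    | 6.7 
Sci-Fi    | 9.4 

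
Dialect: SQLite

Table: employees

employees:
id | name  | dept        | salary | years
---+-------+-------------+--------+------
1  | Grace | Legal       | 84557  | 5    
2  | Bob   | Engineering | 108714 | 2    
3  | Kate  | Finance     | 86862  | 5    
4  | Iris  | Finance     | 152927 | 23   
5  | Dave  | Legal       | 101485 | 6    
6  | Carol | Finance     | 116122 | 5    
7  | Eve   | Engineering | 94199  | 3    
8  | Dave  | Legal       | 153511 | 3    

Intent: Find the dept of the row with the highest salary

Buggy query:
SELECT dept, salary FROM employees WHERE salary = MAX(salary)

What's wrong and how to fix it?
Bug: MAX(salary) is an aggregate and cannot be used directly in WHERE

Fix: Use a subquery: WHERE salary = (SELECT MAX(salary) FROM employees)

Corrected query:
SELECT dept, salary FROM employees WHERE salary = (SELECT MAX(salary) FROM employees)

Result:
dept  | salary
------+-------
Legal | 153511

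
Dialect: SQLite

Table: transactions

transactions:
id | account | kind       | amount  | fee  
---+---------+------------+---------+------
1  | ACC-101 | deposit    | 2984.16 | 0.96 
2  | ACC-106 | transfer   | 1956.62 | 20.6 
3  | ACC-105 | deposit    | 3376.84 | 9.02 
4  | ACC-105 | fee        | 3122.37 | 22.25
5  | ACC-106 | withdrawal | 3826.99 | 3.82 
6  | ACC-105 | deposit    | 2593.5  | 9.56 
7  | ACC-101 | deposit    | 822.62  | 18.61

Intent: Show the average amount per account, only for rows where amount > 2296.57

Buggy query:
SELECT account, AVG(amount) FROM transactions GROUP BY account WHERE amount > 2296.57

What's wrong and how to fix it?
Bug: WHERE cannot follow GROUP BY

Fix: Place WHERE between FROM and GROUP BY

Corrected query:
SELECT account, AVG(amount) FROM transactions WHERE amount > 2296.57 GROUP BY account

Result:
account | AVG(amount)
--------+------------
ACC-101 | 2984.16    
ACC-105 | 3030.903333
ACC-106 | 3826.99    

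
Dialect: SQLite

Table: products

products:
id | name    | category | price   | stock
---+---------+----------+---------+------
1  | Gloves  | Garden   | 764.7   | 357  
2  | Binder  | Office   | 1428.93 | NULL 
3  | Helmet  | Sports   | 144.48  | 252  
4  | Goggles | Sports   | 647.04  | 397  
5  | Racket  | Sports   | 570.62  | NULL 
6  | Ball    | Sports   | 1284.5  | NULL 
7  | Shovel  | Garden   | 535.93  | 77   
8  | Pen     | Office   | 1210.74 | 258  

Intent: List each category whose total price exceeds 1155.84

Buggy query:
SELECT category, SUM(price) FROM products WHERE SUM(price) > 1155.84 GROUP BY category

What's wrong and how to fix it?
Bug: WHERE runs before GROUP BY, so aggregates aren't available there

Fix: Move the aggregate condition to a HAVING clause

Corrected query:
SELECT category, SUM(price) FROM products GROUP BY category HAVING SUM(price) > 1155.84

Result:
category | SUM(price)
---------+-----------
Garden   | 1300.63   
Office   | 2639.67   
Sports   | 2646.64   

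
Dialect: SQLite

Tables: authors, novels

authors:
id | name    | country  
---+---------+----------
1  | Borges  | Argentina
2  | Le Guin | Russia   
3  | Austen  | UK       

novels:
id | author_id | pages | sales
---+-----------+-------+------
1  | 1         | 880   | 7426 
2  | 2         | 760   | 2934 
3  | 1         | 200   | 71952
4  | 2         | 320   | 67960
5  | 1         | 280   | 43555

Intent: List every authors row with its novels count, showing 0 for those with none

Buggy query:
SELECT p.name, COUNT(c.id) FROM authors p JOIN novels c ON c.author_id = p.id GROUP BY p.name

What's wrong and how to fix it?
Bug: INNER JOIN drops authors rows that have no matching novels rows

Fix: Use LEFT JOIN so parents without children still appear (COUNT(c.id) gives 0)

Corrected query:
SELECT p.name, COUNT(c.id) FROM authors p LEFT JOIN novels c ON c.author_id = p.id GROUP BY p.name

Result:
name    | COUNT(c.id)
--------+------------
Austen  | 0          
Borges  | 3          
Le Guin | 2          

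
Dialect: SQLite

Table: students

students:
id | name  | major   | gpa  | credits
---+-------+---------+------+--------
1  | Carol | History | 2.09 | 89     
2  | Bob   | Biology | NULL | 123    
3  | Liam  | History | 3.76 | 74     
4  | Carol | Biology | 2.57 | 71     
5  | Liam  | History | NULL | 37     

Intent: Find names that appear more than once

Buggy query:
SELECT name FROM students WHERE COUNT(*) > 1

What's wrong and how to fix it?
Bug: WHERE can't reference COUNT(*); aggregates are computed after WHERE

Fix: GROUP BY name, then filter groups with HAVING COUNT(*) > 1

Corrected query:
SELECT name FROM students GROUP BY name HAVING COUNT(*) > 1

Result:
name 
-----
Carol
Liam 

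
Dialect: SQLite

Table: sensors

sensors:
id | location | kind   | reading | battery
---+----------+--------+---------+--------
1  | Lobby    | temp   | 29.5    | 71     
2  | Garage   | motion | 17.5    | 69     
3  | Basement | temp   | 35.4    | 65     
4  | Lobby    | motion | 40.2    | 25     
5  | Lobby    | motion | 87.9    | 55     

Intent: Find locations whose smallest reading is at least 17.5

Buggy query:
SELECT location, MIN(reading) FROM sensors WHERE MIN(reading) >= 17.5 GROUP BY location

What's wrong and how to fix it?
Bug: Aggregates like MIN are computed per group after WHERE runs

Fix: Replace WHERE with HAVING after the GROUP BY

Corrected query:
SELECT location, MIN(reading) FROM sensors GROUP BY location HAVING MIN(reading) >= 17.5

Result:
location | MIN(reading)
---------+-------------
Basement | 35.4        
Garage   | 17.5        
Lobby    | 29.5        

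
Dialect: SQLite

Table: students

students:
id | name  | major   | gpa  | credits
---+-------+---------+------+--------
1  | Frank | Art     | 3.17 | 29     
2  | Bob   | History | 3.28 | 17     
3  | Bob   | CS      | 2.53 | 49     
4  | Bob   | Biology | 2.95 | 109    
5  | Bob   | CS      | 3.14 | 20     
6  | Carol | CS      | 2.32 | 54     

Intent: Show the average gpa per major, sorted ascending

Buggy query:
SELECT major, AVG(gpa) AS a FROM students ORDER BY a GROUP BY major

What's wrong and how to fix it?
Bug: GROUP BY must precede ORDER BY

Fix: Move ORDER BY to the end, after GROUP BY

Corrected query:
SELECT major, AVG(gpa) AS a FROM students GROUP BY major ORDER BY a

Result:
major   | a       
--------+---------
CS      | 2.663333
Biology | 2.95    
Art     | 3.17    
History | 3.28    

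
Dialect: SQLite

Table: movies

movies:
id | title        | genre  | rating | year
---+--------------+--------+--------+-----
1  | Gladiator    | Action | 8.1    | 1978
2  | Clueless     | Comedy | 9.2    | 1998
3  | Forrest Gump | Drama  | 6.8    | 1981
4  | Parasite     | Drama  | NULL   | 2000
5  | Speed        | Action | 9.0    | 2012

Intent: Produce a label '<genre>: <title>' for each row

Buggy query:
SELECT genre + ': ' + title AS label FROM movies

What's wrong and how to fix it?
Bug: '+' is numeric addition; on text columns SQLite converts them to 0 instead of concatenating

Fix: Use the || operator for string concatenation

Corrected query:
SELECT genre || ': ' || title AS label FROM movies

Result:
label              
-------------------
Action: Gladiator  
Comedy: Clueless   
Drama: Forrest Gump
Drama: Parasite    
Action: Speed      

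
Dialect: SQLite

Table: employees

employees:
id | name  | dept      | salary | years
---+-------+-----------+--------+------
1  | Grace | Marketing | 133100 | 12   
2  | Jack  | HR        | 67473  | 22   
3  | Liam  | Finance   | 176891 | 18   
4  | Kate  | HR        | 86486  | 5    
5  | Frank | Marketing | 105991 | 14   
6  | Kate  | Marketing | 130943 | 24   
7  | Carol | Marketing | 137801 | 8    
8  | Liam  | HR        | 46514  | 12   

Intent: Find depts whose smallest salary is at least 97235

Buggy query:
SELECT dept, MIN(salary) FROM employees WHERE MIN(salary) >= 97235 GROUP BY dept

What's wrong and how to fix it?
Bug: Aggregates like MIN are computed per group after WHERE runs

Fix: Replace WHERE with HAVING after the GROUP BY

Corrected query:
SELECT dept, MIN(salary) FROM employees GROUP BY dept HAVING MIN(salary) >= 97235

Result:
dept      | MIN(salary)
----------+------------
Finance   | 176891     
Marketing | 105991     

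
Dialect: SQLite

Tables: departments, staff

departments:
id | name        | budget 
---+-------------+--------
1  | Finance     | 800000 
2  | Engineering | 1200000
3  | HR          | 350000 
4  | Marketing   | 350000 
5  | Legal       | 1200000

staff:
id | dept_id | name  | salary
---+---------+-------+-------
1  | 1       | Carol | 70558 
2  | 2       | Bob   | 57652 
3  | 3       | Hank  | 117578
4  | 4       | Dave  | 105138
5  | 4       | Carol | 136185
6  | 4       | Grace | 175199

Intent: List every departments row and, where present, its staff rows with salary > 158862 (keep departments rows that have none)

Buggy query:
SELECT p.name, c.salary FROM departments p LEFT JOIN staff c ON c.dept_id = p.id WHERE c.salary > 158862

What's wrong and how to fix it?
Bug: Filtering c.salary in WHERE discards the NULL rows produced by LEFT JOIN, turning it into an inner join

Fix: Put 'c.salary > 158862' in the JOIN's ON clause instead of WHERE

Corrected query:
SELECT p.name, c.salary FROM departments p LEFT JOIN staff c ON c.dept_id = p.id AND c.salary > 158862

Result:
name        | salary
------------+-------
Finance     | NULL  
Engineering | NULL  
HR          | NULL  
Marketing   | 175199
Legal       | NULL  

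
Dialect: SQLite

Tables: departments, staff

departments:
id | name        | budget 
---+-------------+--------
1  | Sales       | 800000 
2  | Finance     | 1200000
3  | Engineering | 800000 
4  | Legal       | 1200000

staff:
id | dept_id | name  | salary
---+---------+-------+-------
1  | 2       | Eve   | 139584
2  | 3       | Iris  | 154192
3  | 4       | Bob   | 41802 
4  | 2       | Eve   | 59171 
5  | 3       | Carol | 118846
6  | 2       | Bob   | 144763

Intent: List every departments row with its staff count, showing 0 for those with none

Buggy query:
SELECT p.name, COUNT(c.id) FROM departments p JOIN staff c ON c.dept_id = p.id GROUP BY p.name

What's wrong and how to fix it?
Bug: An inner join excludes parents with zero children

Fix: Use LEFT JOIN so parents without children still appear (COUNT(c.id) gives 0)

Corrected query:
SELECT p.name, COUNT(c.id) FROM departments p LEFT JOIN staff c ON c.dept_id = p.id GROUP BY p.name

Result:
name        | COUNT(c.id)
------------+------------
Engineering | 2          
Finance     | 3          
Legal       | 1          
Sales       | 0          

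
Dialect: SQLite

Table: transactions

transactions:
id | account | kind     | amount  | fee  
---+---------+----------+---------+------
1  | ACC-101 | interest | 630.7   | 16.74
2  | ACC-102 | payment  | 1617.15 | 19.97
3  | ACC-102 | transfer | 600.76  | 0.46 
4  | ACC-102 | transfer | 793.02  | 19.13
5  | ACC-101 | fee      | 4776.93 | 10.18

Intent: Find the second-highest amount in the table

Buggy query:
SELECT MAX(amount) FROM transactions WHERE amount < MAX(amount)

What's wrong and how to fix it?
Bug: The inner MAX is an aggregate inside WHERE, which is not allowed

Fix: Put the inner MAX in a scalar subquery

Corrected query:
SELECT MAX(amount) FROM transactions WHERE amount < (SELECT MAX(amount) FROM transactions)

Result:
MAX(amount)
-----------
1617.15    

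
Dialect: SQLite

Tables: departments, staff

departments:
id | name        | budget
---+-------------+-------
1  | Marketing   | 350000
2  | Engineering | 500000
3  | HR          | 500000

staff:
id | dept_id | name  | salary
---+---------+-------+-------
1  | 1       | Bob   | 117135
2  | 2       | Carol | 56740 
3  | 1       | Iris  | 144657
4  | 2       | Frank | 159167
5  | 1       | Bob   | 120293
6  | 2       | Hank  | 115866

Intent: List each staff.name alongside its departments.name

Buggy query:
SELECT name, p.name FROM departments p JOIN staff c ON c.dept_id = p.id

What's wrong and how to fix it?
Bug: Both tables have a 'name' column; the unqualified reference is ambiguous

Fix: Qualify the column with its table alias (c.name)

Corrected query:
SELECT c.name, p.name FROM departments p JOIN staff c ON c.dept_id = p.id

Result:
name  | name       
------+------------
Bob   | Marketing  
Carol | Engineering
Iris  | Marketing  
Frank | Engineering
Bob   | Marketing  
Hank  | Engineering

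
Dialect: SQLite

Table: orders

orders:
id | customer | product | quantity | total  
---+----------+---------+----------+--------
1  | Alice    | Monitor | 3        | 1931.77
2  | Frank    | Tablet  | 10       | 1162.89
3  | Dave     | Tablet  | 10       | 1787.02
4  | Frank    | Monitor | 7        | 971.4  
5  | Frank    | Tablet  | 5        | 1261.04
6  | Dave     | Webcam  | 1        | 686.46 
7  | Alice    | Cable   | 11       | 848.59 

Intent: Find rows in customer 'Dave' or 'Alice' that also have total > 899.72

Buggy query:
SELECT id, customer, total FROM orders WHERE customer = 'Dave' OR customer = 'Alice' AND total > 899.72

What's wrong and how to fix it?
Bug: AND binds tighter than OR, so this parses as customer = 'Dave' OR (customer = 'Alice' AND total > 899.72)

Fix: Group the OR with parentheses (or use IN), then AND the threshold

Corrected query:
SELECT id, customer, total FROM orders WHERE (customer = 'Dave' OR customer = 'Alice') AND total > 899.72

Result:
id | customer | total  
---+----------+--------
1  | Alice    | 1931.77
3  | Dave     | 1787.02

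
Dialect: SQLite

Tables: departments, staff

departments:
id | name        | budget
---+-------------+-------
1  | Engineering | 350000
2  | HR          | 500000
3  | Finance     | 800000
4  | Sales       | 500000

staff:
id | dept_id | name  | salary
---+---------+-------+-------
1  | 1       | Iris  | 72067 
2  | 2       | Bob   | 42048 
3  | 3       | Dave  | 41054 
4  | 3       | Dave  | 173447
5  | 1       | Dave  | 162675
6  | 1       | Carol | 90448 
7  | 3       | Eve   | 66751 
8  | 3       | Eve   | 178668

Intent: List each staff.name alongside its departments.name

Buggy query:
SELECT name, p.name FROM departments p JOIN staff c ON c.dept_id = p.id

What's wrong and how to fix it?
Bug: 'name' exists in both joined tables, so the database can't tell which one is meant

Fix: Prefix ambiguous columns with the table alias

Corrected query:
SELECT c.name, p.name FROM departments p JOIN staff c ON c.dept_id = p.id

Result:
name  | name       
------+------------
Iris  | Engineering
Bob   | HR         
Dave  | Finance    
Dave  | Finance    
Dave  | Engineering
Carol | Engineering
Eve   | Finance    
Eve   | Finance    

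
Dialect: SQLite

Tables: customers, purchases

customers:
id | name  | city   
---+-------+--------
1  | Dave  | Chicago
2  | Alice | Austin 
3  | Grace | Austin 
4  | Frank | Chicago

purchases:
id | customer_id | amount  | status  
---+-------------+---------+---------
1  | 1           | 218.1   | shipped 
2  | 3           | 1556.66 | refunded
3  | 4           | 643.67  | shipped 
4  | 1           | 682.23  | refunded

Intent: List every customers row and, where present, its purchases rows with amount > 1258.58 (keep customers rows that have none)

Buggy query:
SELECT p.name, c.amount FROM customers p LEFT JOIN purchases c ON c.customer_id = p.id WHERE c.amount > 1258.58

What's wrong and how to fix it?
Bug: A WHERE condition on the right-hand table after LEFT JOIN drops unmatched parents

Fix: Put 'c.amount > 1258.58' in the JOIN's ON clause instead of WHERE

Corrected query:
SELECT p.name, c.amount FROM customers p LEFT JOIN purchases c ON c.customer_id = p.id AND c.amount > 1258.58

Result:
name  | amount 
------+--------
Dave  | NULL   
Alice | NULL   
Grace | 1556.66
Frank | NULL   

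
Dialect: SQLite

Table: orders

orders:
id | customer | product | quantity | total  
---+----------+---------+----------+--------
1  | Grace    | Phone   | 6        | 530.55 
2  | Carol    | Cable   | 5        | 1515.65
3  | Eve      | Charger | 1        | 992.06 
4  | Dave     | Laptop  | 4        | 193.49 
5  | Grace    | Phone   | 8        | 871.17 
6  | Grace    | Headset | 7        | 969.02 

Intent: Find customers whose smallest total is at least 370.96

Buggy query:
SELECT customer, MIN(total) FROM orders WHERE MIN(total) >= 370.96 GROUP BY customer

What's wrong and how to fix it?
Bug: MIN() in WHERE is a misuse of aggregate

Fix: Replace WHERE with HAVING after the GROUP BY

Corrected query:
SELECT customer, MIN(total) FROM orders GROUP BY customer HAVING MIN(total) >= 370.96

Result:
customer | MIN(total)
---------+-----------
Carol    | 1515.65   
Eve      | 992.06    
Grace    | 530.55    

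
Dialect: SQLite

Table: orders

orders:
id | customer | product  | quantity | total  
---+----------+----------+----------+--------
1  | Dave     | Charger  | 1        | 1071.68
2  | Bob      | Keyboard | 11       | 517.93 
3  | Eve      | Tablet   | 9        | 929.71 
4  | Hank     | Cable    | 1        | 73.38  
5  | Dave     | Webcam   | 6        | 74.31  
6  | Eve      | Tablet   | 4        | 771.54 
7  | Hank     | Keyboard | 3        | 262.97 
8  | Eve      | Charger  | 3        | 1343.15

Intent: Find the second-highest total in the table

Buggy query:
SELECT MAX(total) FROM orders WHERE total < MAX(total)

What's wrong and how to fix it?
Bug: The inner MAX is an aggregate inside WHERE, which is not allowed

Fix: Put the inner MAX in a scalar subquery

Corrected query:
SELECT MAX(total) FROM orders WHERE total < (SELECT MAX(total) FROM orders)

Result:
MAX(total)
----------
1071.68   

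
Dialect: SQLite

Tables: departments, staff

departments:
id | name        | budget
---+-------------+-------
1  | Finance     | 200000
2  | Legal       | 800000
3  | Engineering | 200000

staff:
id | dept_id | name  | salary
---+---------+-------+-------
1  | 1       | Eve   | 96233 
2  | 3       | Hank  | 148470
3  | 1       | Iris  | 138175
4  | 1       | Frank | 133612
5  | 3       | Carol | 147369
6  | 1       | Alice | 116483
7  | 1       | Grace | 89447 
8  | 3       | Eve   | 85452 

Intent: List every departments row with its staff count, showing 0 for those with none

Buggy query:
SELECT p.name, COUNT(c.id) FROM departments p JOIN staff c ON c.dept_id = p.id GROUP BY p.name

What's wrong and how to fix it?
Bug: An inner join excludes parents with zero children

Fix: Use LEFT JOIN so parents without children still appear (COUNT(c.id) gives 0)

Corrected query:
SELECT p.name, COUNT(c.id) FROM departments p LEFT JOIN staff c ON c.dept_id = p.id GROUP BY p.name

Result:
name        | COUNT(c.id)
------------+------------
Engineering | 3          
Finance     | 5          
Legal       | 0          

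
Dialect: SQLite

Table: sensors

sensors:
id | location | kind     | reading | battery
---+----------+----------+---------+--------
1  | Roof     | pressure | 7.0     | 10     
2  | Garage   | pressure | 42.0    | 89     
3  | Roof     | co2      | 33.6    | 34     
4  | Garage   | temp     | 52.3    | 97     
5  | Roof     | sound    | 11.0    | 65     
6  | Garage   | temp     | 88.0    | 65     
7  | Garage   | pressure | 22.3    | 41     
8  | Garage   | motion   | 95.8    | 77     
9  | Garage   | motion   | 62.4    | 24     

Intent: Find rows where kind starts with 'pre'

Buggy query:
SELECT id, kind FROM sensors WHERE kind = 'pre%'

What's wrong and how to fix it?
Bug: '=' compares the literal string including the % character; pattern matching needs LIKE

Fix: Use LIKE for wildcard pattern matching

Corrected query:
SELECT id, kind FROM sensors WHERE kind LIKE 'pre%'

Result:
id | kind    
---+---------
1  | pressure
2  | pressure
7  | pressure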